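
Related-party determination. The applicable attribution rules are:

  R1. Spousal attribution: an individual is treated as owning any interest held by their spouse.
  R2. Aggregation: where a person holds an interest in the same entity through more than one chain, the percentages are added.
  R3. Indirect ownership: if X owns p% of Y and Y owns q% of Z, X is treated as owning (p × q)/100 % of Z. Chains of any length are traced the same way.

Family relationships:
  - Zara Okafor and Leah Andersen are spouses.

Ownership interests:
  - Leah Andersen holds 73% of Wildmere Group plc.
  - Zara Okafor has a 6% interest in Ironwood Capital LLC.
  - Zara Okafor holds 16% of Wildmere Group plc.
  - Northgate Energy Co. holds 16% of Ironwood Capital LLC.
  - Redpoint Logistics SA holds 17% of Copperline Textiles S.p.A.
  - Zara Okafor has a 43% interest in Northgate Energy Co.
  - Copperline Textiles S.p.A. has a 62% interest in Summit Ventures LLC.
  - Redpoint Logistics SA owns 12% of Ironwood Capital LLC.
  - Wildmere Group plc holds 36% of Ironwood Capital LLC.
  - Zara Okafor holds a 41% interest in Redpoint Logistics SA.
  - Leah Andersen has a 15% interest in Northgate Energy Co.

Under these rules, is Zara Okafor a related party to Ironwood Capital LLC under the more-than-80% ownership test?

No

By spousal attribution (R1), Zara Okafor is treated as also owning Leah Andersen's interest in Northgate Energy Co, giving 43% + 15% = 58%.
By spousal attribution (R1), Zara Okafor is treated as also owning Leah Andersen's interest in Wildmere Group plc, giving 16% + 73% = 89%.
Chain via Northgate Energy Co. (R3): 58% × 16% = 9.28% of Ironwood Capital LLC.
Chain via Wildmere Group plc (R3): 89% × 36% = 32.04% of Ironwood Capital LLC.
Chain via Redpoint Logistics SA (R3): 41% × 12% = 4.92% of Ironwood Capital LLC.
Direct interest in Ironwood Capital LLC: 6%.
Aggregating (R2): 9.28% + 32.04% + 4.92% + 6% = 52.24%.
52.24% does not exceed the 80% threshold, so Zara is not a related party to Ironwood Capital LLC.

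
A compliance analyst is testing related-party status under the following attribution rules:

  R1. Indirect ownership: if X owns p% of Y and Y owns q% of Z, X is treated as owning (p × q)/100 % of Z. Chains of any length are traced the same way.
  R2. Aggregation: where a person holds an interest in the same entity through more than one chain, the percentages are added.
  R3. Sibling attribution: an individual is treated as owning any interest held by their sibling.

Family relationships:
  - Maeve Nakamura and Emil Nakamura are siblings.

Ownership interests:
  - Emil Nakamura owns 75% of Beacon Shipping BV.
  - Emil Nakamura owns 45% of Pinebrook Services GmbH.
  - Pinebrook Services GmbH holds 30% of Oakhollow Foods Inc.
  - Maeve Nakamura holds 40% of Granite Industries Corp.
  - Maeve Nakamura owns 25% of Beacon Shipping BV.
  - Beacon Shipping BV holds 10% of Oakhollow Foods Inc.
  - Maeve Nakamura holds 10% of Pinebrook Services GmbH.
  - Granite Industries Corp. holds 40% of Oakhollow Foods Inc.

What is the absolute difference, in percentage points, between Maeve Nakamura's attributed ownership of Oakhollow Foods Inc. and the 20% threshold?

By sibling attribution (R3), Maeve Nakamura is treated as also owning Emil Nakamura's interest in Pinebrook Services GmbH, giving 10% + 45% = 55%.
By sibling attribution (R3), Maeve Nakamura is treated as also owning Emil Nakamura's interest in Beacon Shipping BV, giving 25% + 75% = 100%.
Chain via Pinebrook Services GmbH (R1): 55% × 30% = 16.5% of Oakhollow Foods Inc.
Chain via Beacon Shipping BV (R1): 100% × 10% = 10% of Oakhollow Foods Inc.
Chain via Granite Industries Corp. (R1): 40% × 40% = 16% of Oakhollow Foods Inc.
Aggregating (R2): 16.5% + 10% + 16% = 42.5%.
42.5% exceeds the 20% threshold by 22.5 percentage points.

22.5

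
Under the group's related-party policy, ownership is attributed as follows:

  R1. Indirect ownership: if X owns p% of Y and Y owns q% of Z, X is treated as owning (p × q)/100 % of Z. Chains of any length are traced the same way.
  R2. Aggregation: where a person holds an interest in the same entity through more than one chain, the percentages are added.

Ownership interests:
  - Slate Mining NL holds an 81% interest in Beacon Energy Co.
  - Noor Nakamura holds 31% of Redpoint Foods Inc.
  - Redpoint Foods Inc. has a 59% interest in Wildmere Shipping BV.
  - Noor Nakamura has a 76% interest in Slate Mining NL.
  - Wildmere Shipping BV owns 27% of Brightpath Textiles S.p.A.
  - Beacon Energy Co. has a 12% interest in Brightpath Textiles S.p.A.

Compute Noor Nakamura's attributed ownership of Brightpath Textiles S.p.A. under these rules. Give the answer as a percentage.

12.3255%

Chain via Slate Mining NL → Beacon Energy Co. (R1): 76% × 81% × 12% = 7.3872% of Brightpath Textiles S.p.A.
Chain via Redpoint Foods Inc. → Wildmere Shipping BV (R1): 31% × 59% × 27% = 4.9383% of Brightpath Textiles S.p.A.
Aggregating (R2): 7.3872% + 4.9383% = 12.3255%.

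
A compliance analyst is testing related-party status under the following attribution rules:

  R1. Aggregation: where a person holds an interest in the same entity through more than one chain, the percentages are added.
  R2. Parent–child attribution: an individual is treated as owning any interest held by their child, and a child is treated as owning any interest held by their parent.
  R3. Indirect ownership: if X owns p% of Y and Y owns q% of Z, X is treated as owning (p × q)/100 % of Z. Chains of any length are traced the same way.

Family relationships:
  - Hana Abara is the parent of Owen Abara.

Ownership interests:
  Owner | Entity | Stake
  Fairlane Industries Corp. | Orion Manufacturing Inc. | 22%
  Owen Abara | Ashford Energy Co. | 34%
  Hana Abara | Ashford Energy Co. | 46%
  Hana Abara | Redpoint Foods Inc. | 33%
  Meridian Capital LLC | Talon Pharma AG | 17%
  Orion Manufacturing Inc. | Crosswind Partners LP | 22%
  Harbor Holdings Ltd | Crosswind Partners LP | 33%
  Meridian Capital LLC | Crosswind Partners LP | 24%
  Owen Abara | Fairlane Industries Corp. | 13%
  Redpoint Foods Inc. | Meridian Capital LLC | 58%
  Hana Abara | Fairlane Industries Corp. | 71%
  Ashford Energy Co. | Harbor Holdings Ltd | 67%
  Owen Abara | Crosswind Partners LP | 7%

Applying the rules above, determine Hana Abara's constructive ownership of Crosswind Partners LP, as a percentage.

By parent–child attribution (R2), Hana Abara is treated as also owning Owen Abara's interest in Ashford Energy Co, giving 46% + 34% = 80%.
By parent–child attribution (R2), Hana Abara is treated as also owning Owen Abara's interest in Fairlane Industries Corp, giving 71% + 13% = 84%.
By parent–child attribution (R2), Hana Abara is treated as owning Owen Abara's 7% interest in Crosswind Partners LP.
Chain via Ashford Energy Co. → Harbor Holdings Ltd (R3): 80% × 67% × 33% = 17.688% of Crosswind Partners LP.
Chain via Fairlane Industries Corp. → Orion Manufacturing Inc. (R3): 84% × 22% × 22% = 4.0656% of Crosswind Partners LP.
Chain via Redpoint Foods Inc. → Meridian Capital LLC (R3): 33% × 58% × 24% = 4.5936% of Crosswind Partners LP.
Direct interest in Crosswind Partners LP: 7%.
Aggregating (R1): 17.688% + 4.0656% + 4.5936% + 7% = 33.3472%.

33.3472%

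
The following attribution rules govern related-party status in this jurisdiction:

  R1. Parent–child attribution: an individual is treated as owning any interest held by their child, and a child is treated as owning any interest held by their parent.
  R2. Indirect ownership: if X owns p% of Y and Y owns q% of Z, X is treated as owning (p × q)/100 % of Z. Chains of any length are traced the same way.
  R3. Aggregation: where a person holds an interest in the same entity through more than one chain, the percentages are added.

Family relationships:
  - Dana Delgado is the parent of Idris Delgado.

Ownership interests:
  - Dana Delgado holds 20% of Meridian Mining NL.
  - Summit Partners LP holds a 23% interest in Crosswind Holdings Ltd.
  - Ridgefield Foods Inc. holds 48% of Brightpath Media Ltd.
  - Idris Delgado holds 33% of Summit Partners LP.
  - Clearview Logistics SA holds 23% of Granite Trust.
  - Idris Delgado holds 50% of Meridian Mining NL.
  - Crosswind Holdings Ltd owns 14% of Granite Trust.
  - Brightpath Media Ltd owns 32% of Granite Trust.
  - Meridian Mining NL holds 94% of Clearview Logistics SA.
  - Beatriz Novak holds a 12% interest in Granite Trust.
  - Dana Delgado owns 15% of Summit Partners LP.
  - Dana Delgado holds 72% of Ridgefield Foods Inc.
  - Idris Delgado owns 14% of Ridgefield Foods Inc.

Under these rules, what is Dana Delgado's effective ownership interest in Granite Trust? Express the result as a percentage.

By parent–child attribution (R1), Dana Delgado is treated as also owning Idris Delgado's interest in Meridian Mining NL, giving 20% + 50% = 70%.
By parent–child attribution (R1), Dana Delgado is treated as also owning Idris Delgado's interest in Summit Partners LP, giving 15% + 33% = 48%.
By parent–child attribution (R1), Dana Delgado is treated as also owning Idris Delgado's interest in Ridgefield Foods Inc, giving 72% + 14% = 86%.
Chain via Meridian Mining NL → Clearview Logistics SA (R2): 70% × 94% × 23% = 15.134% of Granite Trust.
Chain via Summit Partners LP → Crosswind Holdings Ltd (R2): 48% × 23% × 14% = 1.5456% of Granite Trust.
Chain via Ridgefield Foods Inc. → Brightpath Media Ltd (R2): 86% × 48% × 32% = 13.2096% of Granite Trust.
Aggregating (R3): 15.134% + 1.5456% + 13.2096% = 29.8892%.

29.8892%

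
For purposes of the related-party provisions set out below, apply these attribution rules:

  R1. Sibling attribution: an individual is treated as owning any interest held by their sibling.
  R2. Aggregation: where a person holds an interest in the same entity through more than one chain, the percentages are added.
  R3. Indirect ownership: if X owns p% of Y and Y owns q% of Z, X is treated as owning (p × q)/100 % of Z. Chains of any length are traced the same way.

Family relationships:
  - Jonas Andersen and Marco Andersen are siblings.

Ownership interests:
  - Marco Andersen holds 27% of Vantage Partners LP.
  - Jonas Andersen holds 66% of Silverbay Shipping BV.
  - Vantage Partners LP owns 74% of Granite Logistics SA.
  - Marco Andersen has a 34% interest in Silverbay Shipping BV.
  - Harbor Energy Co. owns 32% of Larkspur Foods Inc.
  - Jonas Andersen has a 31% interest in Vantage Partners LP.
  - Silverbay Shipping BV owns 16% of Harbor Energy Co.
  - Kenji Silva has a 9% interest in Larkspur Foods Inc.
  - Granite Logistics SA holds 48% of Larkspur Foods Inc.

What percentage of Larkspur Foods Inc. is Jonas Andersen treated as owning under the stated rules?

25.7216%

By sibling attribution (R1), Jonas Andersen is treated as also owning Marco Andersen's interest in Silverbay Shipping BV, giving 66% + 34% = 100%.
By sibling attribution (R1), Jonas Andersen is treated as also owning Marco Andersen's interest in Vantage Partners LP, giving 31% + 27% = 58%.
Chain via Silverbay Shipping BV → Harbor Energy Co. (R3): 100% × 16% × 32% = 5.12% of Larkspur Foods Inc.
Chain via Vantage Partners LP → Granite Logistics SA (R3): 58% × 74% × 48% = 20.6016% of Larkspur Foods Inc.
Aggregating (R2): 5.12% + 20.6016% = 25.7216%.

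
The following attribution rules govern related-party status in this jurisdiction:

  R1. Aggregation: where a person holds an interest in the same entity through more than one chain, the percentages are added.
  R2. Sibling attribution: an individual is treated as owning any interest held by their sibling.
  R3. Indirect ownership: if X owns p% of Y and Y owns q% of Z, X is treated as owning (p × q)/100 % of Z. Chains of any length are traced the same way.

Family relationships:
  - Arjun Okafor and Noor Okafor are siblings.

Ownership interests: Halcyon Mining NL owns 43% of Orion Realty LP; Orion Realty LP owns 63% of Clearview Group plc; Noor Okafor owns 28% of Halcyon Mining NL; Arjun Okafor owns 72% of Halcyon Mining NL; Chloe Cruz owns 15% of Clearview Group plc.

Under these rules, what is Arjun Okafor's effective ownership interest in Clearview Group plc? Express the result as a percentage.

By sibling attribution (R2), Arjun Okafor is treated as also owning Noor Okafor's interest in Halcyon Mining NL, giving 72% + 28% = 100%.
Chain via Halcyon Mining NL → Orion Realty LP (R3): 100% × 43% × 63% = 27.09% of Clearview Group plc.

27.09%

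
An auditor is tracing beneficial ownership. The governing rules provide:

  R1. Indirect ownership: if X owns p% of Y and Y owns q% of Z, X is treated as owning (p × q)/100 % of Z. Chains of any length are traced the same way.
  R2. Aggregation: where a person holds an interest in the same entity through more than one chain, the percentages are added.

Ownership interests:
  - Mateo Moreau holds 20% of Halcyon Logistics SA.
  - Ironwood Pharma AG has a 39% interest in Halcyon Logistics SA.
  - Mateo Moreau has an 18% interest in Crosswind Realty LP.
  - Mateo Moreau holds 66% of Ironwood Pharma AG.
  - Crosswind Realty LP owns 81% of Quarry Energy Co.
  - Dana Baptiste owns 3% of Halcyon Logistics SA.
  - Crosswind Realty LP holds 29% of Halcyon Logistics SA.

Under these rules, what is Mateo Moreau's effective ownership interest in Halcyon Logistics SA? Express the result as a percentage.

50.96%

Chain via Ironwood Pharma AG (R1): 66% × 39% = 25.74% of Halcyon Logistics SA.
Chain via Crosswind Realty LP (R1): 18% × 29% = 5.22% of Halcyon Logistics SA.
Direct interest in Halcyon Logistics SA: 20%.
Aggregating (R2): 25.74% + 5.22% + 20% = 50.96%.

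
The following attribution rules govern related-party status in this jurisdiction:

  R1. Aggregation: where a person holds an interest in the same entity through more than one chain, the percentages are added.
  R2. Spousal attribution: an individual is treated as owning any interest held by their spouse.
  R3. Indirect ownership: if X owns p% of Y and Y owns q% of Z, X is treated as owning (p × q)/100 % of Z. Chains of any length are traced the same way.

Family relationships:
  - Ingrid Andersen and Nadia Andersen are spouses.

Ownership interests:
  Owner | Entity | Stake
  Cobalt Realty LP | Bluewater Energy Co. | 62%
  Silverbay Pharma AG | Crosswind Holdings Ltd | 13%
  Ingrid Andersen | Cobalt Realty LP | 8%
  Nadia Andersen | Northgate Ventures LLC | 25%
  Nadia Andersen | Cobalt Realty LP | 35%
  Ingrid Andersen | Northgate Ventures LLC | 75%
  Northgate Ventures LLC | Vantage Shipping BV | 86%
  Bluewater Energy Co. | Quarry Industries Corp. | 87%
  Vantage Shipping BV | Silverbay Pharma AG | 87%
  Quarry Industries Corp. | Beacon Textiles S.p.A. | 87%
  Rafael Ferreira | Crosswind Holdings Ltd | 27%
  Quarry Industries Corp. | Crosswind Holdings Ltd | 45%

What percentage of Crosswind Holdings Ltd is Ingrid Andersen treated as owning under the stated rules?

20.16399%

By spousal attribution (R2), Ingrid Andersen is treated as also owning Nadia Andersen's interest in Cobalt Realty LP, giving 8% + 35% = 43%.
By spousal attribution (R2), Ingrid Andersen is treated as also owning Nadia Andersen's interest in Northgate Ventures LLC, giving 75% + 25% = 100%.
Chain via Cobalt Realty LP → Bluewater Energy Co. → Quarry Industries Corp. (R3): 43% × 62% × 87% × 45% = 10.43739% of Crosswind Holdings Ltd.
Chain via Northgate Ventures LLC → Vantage Shipping BV → Silverbay Pharma AG (R3): 100% × 86% × 87% × 13% = 9.7266% of Crosswind Holdings Ltd.
Aggregating (R1): 10.43739% + 9.7266% = 20.16399%.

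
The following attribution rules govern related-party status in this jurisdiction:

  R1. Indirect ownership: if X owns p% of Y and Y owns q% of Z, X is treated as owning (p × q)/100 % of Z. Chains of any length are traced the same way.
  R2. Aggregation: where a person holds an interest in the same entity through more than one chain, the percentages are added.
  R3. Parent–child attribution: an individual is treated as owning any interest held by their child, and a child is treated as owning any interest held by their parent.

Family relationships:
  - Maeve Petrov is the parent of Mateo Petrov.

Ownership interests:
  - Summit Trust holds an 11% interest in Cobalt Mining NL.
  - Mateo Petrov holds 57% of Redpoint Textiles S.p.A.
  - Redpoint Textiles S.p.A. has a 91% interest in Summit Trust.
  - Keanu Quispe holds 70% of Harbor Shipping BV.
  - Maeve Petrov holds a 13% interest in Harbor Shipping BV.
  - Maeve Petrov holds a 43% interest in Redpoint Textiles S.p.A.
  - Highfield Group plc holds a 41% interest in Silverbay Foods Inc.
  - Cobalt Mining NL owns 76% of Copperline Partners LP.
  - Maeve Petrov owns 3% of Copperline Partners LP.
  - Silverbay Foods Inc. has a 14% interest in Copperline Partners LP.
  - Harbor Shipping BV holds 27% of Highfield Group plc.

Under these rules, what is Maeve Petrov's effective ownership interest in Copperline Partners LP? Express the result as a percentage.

10.809074%

By parent–child attribution (R3), Maeve Petrov is treated as also owning Mateo Petrov's interest in Redpoint Textiles S.p.A, giving 43% + 57% = 100%.
Chain via Harbor Shipping BV → Highfield Group plc → Silverbay Foods Inc. (R1): 13% × 27% × 41% × 14% = 0.201474% of Copperline Partners LP.
Chain via Redpoint Textiles S.p.A. → Summit Trust → Cobalt Mining NL (R1): 100% × 91% × 11% × 76% = 7.6076% of Copperline Partners LP.
Direct interest in Copperline Partners LP: 3%.
Aggregating (R2): 0.201474% + 7.6076% + 3% = 10.809074%.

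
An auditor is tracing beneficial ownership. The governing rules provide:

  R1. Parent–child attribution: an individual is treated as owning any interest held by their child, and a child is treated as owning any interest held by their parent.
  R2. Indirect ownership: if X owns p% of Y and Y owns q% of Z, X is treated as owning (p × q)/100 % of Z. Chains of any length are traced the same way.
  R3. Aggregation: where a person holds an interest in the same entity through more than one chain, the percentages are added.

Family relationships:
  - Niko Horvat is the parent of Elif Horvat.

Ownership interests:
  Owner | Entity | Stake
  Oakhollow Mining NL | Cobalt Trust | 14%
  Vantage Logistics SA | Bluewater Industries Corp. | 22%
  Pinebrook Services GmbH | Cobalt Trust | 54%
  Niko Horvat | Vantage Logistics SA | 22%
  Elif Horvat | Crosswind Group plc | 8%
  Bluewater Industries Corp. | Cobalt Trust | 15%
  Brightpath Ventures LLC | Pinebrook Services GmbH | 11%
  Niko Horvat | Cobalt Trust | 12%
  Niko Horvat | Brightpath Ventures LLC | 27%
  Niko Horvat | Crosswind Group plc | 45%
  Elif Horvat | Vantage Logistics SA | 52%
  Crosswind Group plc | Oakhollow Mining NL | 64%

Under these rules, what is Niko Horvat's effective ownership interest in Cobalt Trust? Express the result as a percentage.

20.7946%

By parent–child attribution (R1), Niko Horvat is treated as also owning Elif Horvat's interest in Crosswind Group plc, giving 45% + 8% = 53%.
By parent–child attribution (R1), Niko Horvat is treated as also owning Elif Horvat's interest in Vantage Logistics SA, giving 22% + 52% = 74%.
Chain via Brightpath Ventures LLC → Pinebrook Services GmbH (R2): 27% × 11% × 54% = 1.6038% of Cobalt Trust.
Chain via Crosswind Group plc → Oakhollow Mining NL (R2): 53% × 64% × 14% = 4.7488% of Cobalt Trust.
Chain via Vantage Logistics SA → Bluewater Industries Corp. (R2): 74% × 22% × 15% = 2.442% of Cobalt Trust.
Direct interest in Cobalt Trust: 12%.
Aggregating (R3): 1.6038% + 4.7488% + 2.442% + 12% = 20.7946%.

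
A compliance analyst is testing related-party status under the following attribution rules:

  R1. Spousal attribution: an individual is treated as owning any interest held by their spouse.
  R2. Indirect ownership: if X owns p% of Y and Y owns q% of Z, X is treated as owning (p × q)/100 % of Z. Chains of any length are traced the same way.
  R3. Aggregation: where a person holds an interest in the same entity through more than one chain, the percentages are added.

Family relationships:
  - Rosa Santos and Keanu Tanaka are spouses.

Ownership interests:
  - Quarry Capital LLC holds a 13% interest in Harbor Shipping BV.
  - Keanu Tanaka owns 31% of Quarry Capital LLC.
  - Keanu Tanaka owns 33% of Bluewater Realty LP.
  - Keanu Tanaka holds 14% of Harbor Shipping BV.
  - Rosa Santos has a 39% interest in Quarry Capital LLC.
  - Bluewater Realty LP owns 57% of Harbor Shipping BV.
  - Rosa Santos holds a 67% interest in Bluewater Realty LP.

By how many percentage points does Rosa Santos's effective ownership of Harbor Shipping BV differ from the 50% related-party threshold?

By spousal attribution (R1), Rosa Santos is treated as also owning Keanu Tanaka's interest in Bluewater Realty LP, giving 67% + 33% = 100%.
By spousal attribution (R1), Rosa Santos is treated as also owning Keanu Tanaka's interest in Quarry Capital LLC, giving 39% + 31% = 70%.
By spousal attribution (R1), Rosa Santos is treated as owning Keanu Tanaka's 14% interest in Harbor Shipping BV.
Chain via Bluewater Realty LP (R2): 100% × 57% = 57% of Harbor Shipping BV.
Chain via Quarry Capital LLC (R2): 70% × 13% = 9.1% of Harbor Shipping BV.
Direct interest in Harbor Shipping BV: 14%.
Aggregating (R3): 57% + 9.1% + 14% = 80.1%.
80.1% exceeds the 50% threshold by 30.1 percentage points.

30.1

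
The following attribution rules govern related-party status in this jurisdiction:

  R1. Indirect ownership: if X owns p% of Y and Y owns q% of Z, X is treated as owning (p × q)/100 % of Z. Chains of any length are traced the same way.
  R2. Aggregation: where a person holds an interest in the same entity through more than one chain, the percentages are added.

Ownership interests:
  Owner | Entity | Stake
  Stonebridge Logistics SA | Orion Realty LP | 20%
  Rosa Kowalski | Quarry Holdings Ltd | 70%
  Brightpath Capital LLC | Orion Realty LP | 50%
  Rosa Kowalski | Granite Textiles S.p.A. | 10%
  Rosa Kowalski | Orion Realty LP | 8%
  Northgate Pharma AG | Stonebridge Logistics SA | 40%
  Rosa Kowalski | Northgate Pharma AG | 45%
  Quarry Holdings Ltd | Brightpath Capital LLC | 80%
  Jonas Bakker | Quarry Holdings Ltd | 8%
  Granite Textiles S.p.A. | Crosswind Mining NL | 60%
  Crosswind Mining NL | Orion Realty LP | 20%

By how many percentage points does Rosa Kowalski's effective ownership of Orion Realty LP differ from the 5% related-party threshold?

Chain via Northgate Pharma AG → Stonebridge Logistics SA (R1): 45% × 40% × 20% = 3.6% of Orion Realty LP.
Chain via Granite Textiles S.p.A. → Crosswind Mining NL (R1): 10% × 60% × 20% = 1.2% of Orion Realty LP.
Chain via Quarry Holdings Ltd → Brightpath Capital LLC (R1): 70% × 80% × 50% = 28% of Orion Realty LP.
Direct interest in Orion Realty LP: 8%.
Aggregating (R2): 3.6% + 1.2% + 28% + 8% = 40.8%.
40.8% exceeds the 5% threshold by 35.8 percentage points.

35.8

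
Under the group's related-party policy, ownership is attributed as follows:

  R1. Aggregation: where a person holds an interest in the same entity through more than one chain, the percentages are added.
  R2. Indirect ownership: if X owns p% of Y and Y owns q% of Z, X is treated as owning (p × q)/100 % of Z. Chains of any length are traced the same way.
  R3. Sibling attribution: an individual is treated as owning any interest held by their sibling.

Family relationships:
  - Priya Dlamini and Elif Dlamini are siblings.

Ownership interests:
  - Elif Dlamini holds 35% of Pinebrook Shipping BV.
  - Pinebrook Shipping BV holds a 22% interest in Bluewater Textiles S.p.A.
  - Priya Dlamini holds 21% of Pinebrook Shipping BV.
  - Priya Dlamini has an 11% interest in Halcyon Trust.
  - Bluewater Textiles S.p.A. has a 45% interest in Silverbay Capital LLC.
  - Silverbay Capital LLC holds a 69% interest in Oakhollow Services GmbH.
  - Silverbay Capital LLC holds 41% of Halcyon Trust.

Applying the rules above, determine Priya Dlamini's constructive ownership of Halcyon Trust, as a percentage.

By sibling attribution (R3), Priya Dlamini is treated as also owning Elif Dlamini's interest in Pinebrook Shipping BV, giving 21% + 35% = 56%.
Chain via Pinebrook Shipping BV → Bluewater Textiles S.p.A. → Silverbay Capital LLC (R2): 56% × 22% × 45% × 41% = 2.27304% of Halcyon Trust.
Direct interest in Halcyon Trust: 11%.
Aggregating (R1): 2.27304% + 11% = 13.27304%.

13.27304%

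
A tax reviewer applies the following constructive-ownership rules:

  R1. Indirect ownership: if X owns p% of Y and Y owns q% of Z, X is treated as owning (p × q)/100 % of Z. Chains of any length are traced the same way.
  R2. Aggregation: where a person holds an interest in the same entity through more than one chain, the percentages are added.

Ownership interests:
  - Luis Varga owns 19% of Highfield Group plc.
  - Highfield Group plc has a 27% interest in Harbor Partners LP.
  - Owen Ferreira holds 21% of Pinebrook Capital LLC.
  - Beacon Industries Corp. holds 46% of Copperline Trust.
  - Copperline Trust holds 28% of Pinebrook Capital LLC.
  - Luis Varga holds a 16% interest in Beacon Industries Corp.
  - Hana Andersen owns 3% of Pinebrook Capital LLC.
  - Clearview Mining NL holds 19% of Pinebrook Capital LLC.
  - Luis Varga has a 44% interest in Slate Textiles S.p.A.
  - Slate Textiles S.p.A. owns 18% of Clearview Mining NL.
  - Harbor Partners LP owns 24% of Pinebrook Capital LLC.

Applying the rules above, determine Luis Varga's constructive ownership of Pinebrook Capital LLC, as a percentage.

4.7968%

Chain via Beacon Industries Corp. → Copperline Trust (R1): 16% × 46% × 28% = 2.0608% of Pinebrook Capital LLC.
Chain via Slate Textiles S.p.A. → Clearview Mining NL (R1): 44% × 18% × 19% = 1.5048% of Pinebrook Capital LLC.
Chain via Highfield Group plc → Harbor Partners LP (R1): 19% × 27% × 24% = 1.2312% of Pinebrook Capital LLC.
Aggregating (R2): 2.0608% + 1.5048% + 1.2312% = 4.7968%.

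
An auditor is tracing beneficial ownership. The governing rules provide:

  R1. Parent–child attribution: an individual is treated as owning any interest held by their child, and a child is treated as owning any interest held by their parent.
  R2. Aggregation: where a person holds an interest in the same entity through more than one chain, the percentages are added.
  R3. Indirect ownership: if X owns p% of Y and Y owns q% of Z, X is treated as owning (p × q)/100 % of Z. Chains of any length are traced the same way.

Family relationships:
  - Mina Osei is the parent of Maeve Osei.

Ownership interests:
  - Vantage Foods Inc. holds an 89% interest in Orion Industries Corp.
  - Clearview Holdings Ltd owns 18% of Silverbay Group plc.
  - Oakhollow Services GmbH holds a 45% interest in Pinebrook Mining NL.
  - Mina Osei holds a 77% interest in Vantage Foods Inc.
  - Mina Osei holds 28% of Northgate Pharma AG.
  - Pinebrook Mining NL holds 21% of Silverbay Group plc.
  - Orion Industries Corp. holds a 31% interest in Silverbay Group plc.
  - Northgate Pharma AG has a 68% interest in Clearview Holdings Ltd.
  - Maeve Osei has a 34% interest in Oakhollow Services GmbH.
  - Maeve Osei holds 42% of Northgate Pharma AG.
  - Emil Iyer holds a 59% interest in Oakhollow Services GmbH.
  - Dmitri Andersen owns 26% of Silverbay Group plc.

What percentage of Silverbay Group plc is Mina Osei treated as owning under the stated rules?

By parent–child attribution (R1), Mina Osei is treated as also owning Maeve Osei's interest in Northgate Pharma AG, giving 28% + 42% = 70%.
By parent–child attribution (R1), Mina Osei is treated as owning Maeve Osei's 34% interest in Oakhollow Services GmbH.
Chain via Vantage Foods Inc. → Orion Industries Corp. (R3): 77% × 89% × 31% = 21.2443% of Silverbay Group plc.
Chain via Northgate Pharma AG → Clearview Holdings Ltd (R3): 70% × 68% × 18% = 8.568% of Silverbay Group plc.
Chain via Oakhollow Services GmbH → Pinebrook Mining NL (R3): 34% × 45% × 21% = 3.213% of Silverbay Group plc.
Aggregating (R2): 21.2443% + 8.568% + 3.213% = 33.0253%.

33.0253%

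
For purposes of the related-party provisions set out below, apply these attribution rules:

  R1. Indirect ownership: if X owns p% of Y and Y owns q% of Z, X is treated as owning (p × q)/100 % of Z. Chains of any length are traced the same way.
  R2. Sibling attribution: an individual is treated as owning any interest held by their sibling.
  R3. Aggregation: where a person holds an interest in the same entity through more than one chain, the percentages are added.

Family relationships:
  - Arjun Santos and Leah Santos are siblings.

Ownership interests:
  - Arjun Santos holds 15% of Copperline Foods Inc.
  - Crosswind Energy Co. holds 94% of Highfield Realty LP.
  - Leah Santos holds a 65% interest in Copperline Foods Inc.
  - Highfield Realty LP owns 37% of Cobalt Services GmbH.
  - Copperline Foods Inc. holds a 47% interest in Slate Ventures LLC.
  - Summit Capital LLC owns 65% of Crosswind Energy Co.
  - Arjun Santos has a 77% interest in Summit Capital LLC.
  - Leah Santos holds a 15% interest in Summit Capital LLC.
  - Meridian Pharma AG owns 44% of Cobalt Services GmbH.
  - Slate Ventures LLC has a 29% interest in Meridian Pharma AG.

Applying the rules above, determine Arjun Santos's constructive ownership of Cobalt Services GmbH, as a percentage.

25.5962%

By sibling attribution (R2), Arjun Santos is treated as also owning Leah Santos's interest in Copperline Foods Inc, giving 15% + 65% = 80%.
By sibling attribution (R2), Arjun Santos is treated as also owning Leah Santos's interest in Summit Capital LLC, giving 77% + 15% = 92%.
Chain via Copperline Foods Inc. → Slate Ventures LLC → Meridian Pharma AG (R1): 80% × 47% × 29% × 44% = 4.79776% of Cobalt Services GmbH.
Chain via Summit Capital LLC → Crosswind Energy Co. → Highfield Realty LP (R1): 92% × 65% × 94% × 37% = 20.79844% of Cobalt Services GmbH.
Aggregating (R3): 4.79776% + 20.79844% = 25.5962%.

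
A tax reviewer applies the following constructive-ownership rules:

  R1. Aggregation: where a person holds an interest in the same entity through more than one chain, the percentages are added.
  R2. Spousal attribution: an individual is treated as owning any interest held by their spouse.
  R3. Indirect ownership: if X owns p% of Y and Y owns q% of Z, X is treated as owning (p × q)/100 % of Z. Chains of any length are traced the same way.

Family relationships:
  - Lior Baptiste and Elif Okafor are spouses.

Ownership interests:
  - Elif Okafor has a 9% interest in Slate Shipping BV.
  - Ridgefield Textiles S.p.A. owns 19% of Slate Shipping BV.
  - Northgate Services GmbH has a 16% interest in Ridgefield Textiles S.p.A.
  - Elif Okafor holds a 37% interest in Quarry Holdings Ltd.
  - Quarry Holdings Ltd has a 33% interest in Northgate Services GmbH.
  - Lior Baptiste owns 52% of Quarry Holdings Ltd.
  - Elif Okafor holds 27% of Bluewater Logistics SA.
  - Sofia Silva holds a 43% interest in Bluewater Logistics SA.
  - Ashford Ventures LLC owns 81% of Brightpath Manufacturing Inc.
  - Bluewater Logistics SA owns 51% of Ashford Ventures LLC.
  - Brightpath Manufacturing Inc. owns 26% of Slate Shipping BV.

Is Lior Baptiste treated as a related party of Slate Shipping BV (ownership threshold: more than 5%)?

By spousal attribution (R2), Lior Baptiste is treated as also owning Elif Okafor's interest in Quarry Holdings Ltd, giving 52% + 37% = 89%.
By spousal attribution (R2), Lior Baptiste is treated as owning Elif Okafor's 27% interest in Bluewater Logistics SA.
By spousal attribution (R2), Lior Baptiste is treated as owning Elif Okafor's 9% interest in Slate Shipping BV.
Chain via Quarry Holdings Ltd → Northgate Services GmbH → Ridgefield Textiles S.p.A. (R3): 89% × 33% × 16% × 19% = 0.892848% of Slate Shipping BV.
Chain via Bluewater Logistics SA → Ashford Ventures LLC → Brightpath Manufacturing Inc. (R3): 27% × 51% × 81% × 26% = 2.899962% of Slate Shipping BV.
Direct interest in Slate Shipping BV: 9%.
Aggregating (R1): 0.892848% + 2.899962% + 9% = 12.79281%.
12.79281% exceeds the 5% threshold, so Lior is a related party to Slate Shipping BV.

Yes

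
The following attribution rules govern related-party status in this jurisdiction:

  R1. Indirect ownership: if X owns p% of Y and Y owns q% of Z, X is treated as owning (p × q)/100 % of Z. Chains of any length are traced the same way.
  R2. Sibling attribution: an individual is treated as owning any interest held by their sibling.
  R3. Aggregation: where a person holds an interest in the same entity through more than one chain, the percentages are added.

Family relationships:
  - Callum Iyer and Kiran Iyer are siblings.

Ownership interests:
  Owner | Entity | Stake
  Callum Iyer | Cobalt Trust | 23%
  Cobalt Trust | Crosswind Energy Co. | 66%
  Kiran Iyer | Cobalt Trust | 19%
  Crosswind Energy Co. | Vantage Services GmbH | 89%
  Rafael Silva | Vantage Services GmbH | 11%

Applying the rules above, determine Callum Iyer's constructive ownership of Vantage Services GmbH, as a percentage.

By sibling attribution (R2), Callum Iyer is treated as also owning Kiran Iyer's interest in Cobalt Trust, giving 23% + 19% = 42%.
Chain via Cobalt Trust → Crosswind Energy Co. (R1): 42% × 66% × 89% = 24.6708% of Vantage Services GmbH.

24.6708%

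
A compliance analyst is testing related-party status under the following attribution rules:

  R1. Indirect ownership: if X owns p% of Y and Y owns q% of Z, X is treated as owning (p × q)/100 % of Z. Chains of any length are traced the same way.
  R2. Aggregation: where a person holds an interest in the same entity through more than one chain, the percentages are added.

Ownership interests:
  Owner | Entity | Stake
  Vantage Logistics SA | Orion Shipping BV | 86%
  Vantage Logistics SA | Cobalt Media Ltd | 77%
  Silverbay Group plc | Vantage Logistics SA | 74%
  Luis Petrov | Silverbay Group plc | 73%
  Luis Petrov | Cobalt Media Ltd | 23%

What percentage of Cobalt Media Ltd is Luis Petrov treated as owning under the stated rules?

64.5954%

Chain via Silverbay Group plc → Vantage Logistics SA (R1): 73% × 74% × 77% = 41.5954% of Cobalt Media Ltd.
Direct interest in Cobalt Media Ltd: 23%.
Aggregating (R2): 41.5954% + 23% = 64.5954%.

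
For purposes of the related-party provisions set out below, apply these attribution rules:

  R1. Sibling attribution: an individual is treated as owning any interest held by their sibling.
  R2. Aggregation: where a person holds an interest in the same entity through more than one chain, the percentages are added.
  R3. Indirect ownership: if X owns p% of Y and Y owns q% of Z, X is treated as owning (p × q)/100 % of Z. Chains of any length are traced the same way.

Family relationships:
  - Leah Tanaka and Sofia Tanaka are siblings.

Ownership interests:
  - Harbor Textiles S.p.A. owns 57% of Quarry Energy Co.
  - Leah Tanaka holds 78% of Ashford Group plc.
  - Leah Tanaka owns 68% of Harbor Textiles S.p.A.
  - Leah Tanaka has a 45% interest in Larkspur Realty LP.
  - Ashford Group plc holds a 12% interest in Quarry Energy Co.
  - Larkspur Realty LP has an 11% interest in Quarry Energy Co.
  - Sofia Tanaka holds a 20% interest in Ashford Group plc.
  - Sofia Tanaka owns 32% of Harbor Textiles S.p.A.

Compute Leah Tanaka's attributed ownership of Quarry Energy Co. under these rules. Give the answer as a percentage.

73.71%

By sibling attribution (R1), Leah Tanaka is treated as also owning Sofia Tanaka's interest in Harbor Textiles S.p.A, giving 68% + 32% = 100%.
By sibling attribution (R1), Leah Tanaka is treated as also owning Sofia Tanaka's interest in Ashford Group plc, giving 78% + 20% = 98%.
Chain via Larkspur Realty LP (R3): 45% × 11% = 4.95% of Quarry Energy Co.
Chain via Harbor Textiles S.p.A. (R3): 100% × 57% = 57% of Quarry Energy Co.
Chain via Ashford Group plc (R3): 98% × 12% = 11.76% of Quarry Energy Co.
Aggregating (R2): 4.95% + 57% + 11.76% = 73.71%.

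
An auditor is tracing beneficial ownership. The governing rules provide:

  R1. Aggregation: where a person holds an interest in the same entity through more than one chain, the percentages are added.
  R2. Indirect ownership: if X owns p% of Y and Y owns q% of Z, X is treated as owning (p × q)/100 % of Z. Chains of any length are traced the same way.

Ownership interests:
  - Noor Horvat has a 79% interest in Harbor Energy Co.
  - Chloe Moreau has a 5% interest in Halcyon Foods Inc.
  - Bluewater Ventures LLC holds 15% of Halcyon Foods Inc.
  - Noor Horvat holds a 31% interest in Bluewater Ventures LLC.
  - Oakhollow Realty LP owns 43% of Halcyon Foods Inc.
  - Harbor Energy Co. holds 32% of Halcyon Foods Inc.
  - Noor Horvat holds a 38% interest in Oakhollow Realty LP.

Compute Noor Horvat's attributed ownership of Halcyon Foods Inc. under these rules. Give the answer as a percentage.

Chain via Bluewater Ventures LLC (R2): 31% × 15% = 4.65% of Halcyon Foods Inc.
Chain via Harbor Energy Co. (R2): 79% × 32% = 25.28% of Halcyon Foods Inc.
Chain via Oakhollow Realty LP (R2): 38% × 43% = 16.34% of Halcyon Foods Inc.
Aggregating (R1): 4.65% + 25.28% + 16.34% = 46.27%.

46.27%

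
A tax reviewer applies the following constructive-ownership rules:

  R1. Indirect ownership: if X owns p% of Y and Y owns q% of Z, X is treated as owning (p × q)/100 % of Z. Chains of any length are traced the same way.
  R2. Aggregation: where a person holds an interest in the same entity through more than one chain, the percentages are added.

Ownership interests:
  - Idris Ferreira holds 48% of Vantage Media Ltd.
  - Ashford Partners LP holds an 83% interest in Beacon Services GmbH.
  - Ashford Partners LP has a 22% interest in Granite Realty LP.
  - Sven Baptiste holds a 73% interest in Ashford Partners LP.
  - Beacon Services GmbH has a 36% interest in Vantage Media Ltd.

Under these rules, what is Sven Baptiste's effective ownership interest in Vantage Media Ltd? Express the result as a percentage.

Chain via Ashford Partners LP → Beacon Services GmbH (R1): 73% × 83% × 36% = 21.8124% of Vantage Media Ltd.

21.8124%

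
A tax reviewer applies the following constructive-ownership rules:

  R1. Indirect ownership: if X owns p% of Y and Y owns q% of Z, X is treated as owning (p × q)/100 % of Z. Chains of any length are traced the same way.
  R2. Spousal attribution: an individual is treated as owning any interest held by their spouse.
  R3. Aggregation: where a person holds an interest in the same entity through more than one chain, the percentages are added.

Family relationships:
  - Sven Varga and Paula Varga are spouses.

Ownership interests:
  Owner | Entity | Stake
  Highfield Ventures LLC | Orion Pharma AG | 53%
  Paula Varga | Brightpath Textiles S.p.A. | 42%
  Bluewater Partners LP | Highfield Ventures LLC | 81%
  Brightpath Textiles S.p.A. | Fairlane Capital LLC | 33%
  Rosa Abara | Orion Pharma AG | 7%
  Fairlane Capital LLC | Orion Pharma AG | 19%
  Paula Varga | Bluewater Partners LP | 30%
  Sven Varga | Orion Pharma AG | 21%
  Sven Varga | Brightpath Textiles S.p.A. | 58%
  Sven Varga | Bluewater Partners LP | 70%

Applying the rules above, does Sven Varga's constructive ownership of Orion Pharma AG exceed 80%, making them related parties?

No

By spousal attribution (R2), Sven Varga is treated as also owning Paula Varga's interest in Brightpath Textiles S.p.A, giving 58% + 42% = 100%.
By spousal attribution (R2), Sven Varga is treated as also owning Paula Varga's interest in Bluewater Partners LP, giving 70% + 30% = 100%.
Chain via Brightpath Textiles S.p.A. → Fairlane Capital LLC (R1): 100% × 33% × 19% = 6.27% of Orion Pharma AG.
Chain via Bluewater Partners LP → Highfield Ventures LLC (R1): 100% × 81% × 53% = 42.93% of Orion Pharma AG.
Direct interest in Orion Pharma AG: 21%.
Aggregating (R3): 6.27% + 42.93% + 21% = 70.2%.
70.2% does not exceed the 80% threshold, so Sven is not a related party to Orion Pharma AG.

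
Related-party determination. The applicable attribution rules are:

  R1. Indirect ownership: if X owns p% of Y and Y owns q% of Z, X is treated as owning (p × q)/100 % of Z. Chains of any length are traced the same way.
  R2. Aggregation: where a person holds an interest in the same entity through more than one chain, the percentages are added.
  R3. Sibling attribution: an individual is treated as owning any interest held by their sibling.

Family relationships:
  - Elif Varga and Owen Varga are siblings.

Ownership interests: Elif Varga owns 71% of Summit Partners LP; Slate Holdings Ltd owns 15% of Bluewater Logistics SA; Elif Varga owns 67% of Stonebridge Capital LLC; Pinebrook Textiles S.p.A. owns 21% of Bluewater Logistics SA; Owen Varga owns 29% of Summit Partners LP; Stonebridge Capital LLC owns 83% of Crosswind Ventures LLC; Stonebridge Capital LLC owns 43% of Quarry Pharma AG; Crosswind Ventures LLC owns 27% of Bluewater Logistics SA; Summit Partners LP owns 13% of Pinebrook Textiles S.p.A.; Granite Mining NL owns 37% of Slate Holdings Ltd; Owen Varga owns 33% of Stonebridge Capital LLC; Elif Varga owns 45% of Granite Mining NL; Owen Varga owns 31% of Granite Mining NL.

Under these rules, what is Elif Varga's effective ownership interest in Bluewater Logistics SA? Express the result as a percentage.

29.358%

By sibling attribution (R3), Elif Varga is treated as also owning Owen Varga's interest in Granite Mining NL, giving 45% + 31% = 76%.
By sibling attribution (R3), Elif Varga is treated as also owning Owen Varga's interest in Stonebridge Capital LLC, giving 67% + 33% = 100%.
By sibling attribution (R3), Elif Varga is treated as also owning Owen Varga's interest in Summit Partners LP, giving 71% + 29% = 100%.
Chain via Granite Mining NL → Slate Holdings Ltd (R1): 76% × 37% × 15% = 4.218% of Bluewater Logistics SA.
Chain via Stonebridge Capital LLC → Crosswind Ventures LLC (R1): 100% × 83% × 27% = 22.41% of Bluewater Logistics SA.
Chain via Summit Partners LP → Pinebrook Textiles S.p.A. (R1): 100% × 13% × 21% = 2.73% of Bluewater Logistics SA.
Aggregating (R2): 4.218% + 22.41% + 2.73% = 29.358%.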